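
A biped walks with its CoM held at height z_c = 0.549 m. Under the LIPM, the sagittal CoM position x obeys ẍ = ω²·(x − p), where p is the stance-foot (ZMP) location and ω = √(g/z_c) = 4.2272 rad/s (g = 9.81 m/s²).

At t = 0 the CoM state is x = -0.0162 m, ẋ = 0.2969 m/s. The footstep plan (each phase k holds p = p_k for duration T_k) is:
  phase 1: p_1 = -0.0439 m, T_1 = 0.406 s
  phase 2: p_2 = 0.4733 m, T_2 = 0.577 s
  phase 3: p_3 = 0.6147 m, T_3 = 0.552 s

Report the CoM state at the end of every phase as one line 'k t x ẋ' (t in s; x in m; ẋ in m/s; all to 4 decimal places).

phase 1: p=-0.0439, T=0.406, ωT=1.716243, cosh=2.871664, sinh=2.691924; start (x,ẋ)=(-0.016200, 0.296900) → end (x,ẋ)=(0.224714, 1.167804)
phase 2: p=0.4733, T=0.577, ωT=2.439094, cosh=5.774948, sinh=5.687708; start (x,ẋ)=(0.224714, 1.167804) → end (x,ẋ)=(0.609012, 0.767233)
phase 3: p=0.6147, T=0.552, ωT=2.333414, cosh=5.205029, sinh=5.108065; start (x,ẋ)=(0.609012, 0.767233) → end (x,ẋ)=(1.512201, 3.870643)

1 0.4060 0.2247 1.1678
2 0.9830 0.6090 0.7672
3 1.5350 1.5122 3.8706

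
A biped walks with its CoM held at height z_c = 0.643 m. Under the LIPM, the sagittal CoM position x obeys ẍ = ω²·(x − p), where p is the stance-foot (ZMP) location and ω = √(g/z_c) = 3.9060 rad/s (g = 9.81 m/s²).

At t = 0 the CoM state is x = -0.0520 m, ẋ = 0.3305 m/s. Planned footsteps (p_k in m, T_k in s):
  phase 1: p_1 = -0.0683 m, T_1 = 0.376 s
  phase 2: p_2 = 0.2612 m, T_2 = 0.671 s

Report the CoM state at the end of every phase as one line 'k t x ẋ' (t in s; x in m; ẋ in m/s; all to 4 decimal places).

1 0.3760 0.1430 0.8867
2 1.0470 0.9966 2.9706

phase 1: p=-0.0683, T=0.376, ωT=1.468656, cosh=2.286814, sinh=2.056579; start (x,ẋ)=(-0.052000, 0.330500) → end (x,ẋ)=(0.142989, 0.886730)
phase 2: p=0.2612, T=0.671, ωT=2.620926, cosh=6.910592, sinh=6.837857; start (x,ẋ)=(0.142989, 0.886730) → end (x,ẋ)=(0.996606, 2.970579)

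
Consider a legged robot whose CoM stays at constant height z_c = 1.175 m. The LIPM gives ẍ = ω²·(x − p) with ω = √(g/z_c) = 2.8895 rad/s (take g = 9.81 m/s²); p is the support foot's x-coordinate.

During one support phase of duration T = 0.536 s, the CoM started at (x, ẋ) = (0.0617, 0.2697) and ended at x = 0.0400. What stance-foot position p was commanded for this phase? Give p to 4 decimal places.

p = 0.2203

ωT = 2.8895·0.536 = 1.548772; cosh(ωT) = 2.459098, sinh(ωT) = 2.246590
x(T) = p + (x₀−p)·cosh(ωT) + (ẋ₀/ω)·sinh(ωT) ⇒ p·(1 − cosh) = x(T) − x₀·cosh − (ẋ₀/ω)·sinh
numerator   = 0.0400 − (0.0617)·2.459098 − (0.2697/2.8895)·2.246590 = -0.321418
denominator = 1 − 2.459098 = -1.459098
p = -0.321418 / -1.459098 = 0.2203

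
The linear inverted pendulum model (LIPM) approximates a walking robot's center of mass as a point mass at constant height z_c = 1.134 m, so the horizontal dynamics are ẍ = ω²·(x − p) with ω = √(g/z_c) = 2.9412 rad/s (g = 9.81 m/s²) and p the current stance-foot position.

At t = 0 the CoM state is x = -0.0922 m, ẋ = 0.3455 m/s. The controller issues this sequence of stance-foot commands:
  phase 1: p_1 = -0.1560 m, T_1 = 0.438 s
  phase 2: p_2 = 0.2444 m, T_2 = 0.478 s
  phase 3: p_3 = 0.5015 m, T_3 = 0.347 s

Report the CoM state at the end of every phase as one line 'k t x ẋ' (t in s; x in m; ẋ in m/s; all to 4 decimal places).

1 0.4380 0.1653 0.9885
2 0.9160 0.7176 1.6911
3 1.2630 1.5344 3.4183

phase 1: p=-0.1560, T=0.438, ωT=1.288246, cosh=1.951086, sinh=1.675332; start (x,ẋ)=(-0.092200, 0.345500) → end (x,ẋ)=(0.165279, 0.988474)
phase 2: p=0.2444, T=0.478, ωT=1.405894, cosh=2.162159, sinh=1.917011; start (x,ẋ)=(0.165279, 0.988474) → end (x,ẋ)=(0.717594, 1.691129)
phase 3: p=0.5015, T=0.347, ωT=1.020596, cosh=1.567615, sinh=1.207235; start (x,ẋ)=(0.717594, 1.691129) → end (x,ẋ)=(1.534387, 3.418328)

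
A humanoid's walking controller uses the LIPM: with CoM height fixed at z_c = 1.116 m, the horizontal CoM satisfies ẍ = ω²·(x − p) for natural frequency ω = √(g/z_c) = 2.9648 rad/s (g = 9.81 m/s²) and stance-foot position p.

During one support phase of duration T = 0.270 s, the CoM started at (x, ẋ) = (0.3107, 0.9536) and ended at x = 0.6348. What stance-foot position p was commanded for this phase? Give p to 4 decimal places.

p = 0.1975

ωT = 2.9648·0.270 = 0.800496; cosh(ωT) = 1.337876, sinh(ωT) = 0.888769
x(T) = p + (x₀−p)·cosh(ωT) + (ẋ₀/ω)·sinh(ωT) ⇒ p·(1 − cosh) = x(T) − x₀·cosh − (ẋ₀/ω)·sinh
numerator   = 0.6348 − (0.3107)·1.337876 − (0.9536/2.9648)·0.888769 = -0.066742
denominator = 1 − 1.337876 = -0.337876
p = -0.066742 / -0.337876 = 0.1975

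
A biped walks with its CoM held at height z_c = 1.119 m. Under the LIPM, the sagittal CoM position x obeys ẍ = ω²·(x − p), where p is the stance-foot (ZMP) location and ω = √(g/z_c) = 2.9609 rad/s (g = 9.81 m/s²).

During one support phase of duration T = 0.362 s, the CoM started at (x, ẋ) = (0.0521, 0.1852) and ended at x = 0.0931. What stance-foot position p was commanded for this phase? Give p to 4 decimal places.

p = 0.1149

ωT = 2.9609·0.362 = 1.071846; cosh(ωT) = 1.631571, sinh(ωT) = 1.289195
x(T) = p + (x₀−p)·cosh(ωT) + (ẋ₀/ω)·sinh(ωT) ⇒ p·(1 − cosh) = x(T) − x₀·cosh − (ẋ₀/ω)·sinh
numerator   = 0.0931 − (0.0521)·1.631571 − (0.1852/2.9609)·1.289195 = -0.072542
denominator = 1 − 1.631571 = -0.631571
p = -0.072542 / -0.631571 = 0.1149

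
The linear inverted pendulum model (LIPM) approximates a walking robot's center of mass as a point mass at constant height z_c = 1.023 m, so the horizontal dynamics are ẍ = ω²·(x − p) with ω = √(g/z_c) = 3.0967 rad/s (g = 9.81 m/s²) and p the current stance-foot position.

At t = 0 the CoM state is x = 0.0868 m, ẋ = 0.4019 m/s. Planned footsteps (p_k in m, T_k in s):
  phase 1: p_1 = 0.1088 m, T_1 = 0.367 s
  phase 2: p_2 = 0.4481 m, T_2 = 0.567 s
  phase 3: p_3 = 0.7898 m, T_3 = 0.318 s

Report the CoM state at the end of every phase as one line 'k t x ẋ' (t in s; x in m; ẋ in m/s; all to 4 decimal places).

1 0.3670 0.2524 0.5954
2 0.9340 0.4045 0.0727
3 1.2520 0.2292 -1.2632

phase 1: p=0.1088, T=0.367, ωT=1.136489, cosh=1.718377, sinh=1.397433; start (x,ẋ)=(0.086800, 0.401900) → end (x,ẋ)=(0.252359, 0.595412)
phase 2: p=0.4481, T=0.567, ωT=1.755829, cosh=2.980504, sinh=2.807740; start (x,ẋ)=(0.252359, 0.595412) → end (x,ẋ)=(0.404547, 0.072715)
phase 3: p=0.7898, T=0.318, ωT=0.984751, cosh=1.525338, sinh=1.151806; start (x,ẋ)=(0.404547, 0.072715) → end (x,ẋ)=(0.229204, -1.263207)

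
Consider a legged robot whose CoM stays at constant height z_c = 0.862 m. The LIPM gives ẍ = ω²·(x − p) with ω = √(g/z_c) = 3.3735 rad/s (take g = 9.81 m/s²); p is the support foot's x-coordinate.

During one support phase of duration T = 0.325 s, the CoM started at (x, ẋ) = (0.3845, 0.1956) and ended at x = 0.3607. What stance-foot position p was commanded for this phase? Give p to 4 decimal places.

p = 0.5365

ωT = 3.3735·0.325 = 1.096388; cosh(ωT) = 1.663704, sinh(ωT) = 1.329629
x(T) = p + (x₀−p)·cosh(ωT) + (ẋ₀/ω)·sinh(ωT) ⇒ p·(1 − cosh) = x(T) − x₀·cosh − (ẋ₀/ω)·sinh
numerator   = 0.3607 − (0.3845)·1.663704 − (0.1956/3.3735)·1.329629 = -0.356088
denominator = 1 − 1.663704 = -0.663704
p = -0.356088 / -0.663704 = 0.5365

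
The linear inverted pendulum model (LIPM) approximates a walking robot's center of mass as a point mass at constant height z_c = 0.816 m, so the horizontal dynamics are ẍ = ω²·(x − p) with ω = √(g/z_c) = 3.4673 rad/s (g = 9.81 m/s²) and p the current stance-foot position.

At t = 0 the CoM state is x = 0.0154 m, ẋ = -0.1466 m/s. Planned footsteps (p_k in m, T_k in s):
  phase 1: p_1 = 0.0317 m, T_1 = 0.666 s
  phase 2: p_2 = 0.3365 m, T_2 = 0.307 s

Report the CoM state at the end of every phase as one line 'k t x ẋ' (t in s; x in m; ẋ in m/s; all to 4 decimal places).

1 0.6660 -0.2619 -1.0268
2 0.9730 -1.0123 -4.3154

phase 1: p=0.0317, T=0.666, ωT=2.309222, cosh=5.082963, sinh=4.983625; start (x,ẋ)=(0.015400, -0.146600) → end (x,ẋ)=(-0.261864, -1.026822)
phase 2: p=0.3365, T=0.307, ωT=1.064461, cosh=1.622095, sinh=1.277181; start (x,ẋ)=(-0.261864, -1.026822) → end (x,ẋ)=(-1.012333, -4.315378)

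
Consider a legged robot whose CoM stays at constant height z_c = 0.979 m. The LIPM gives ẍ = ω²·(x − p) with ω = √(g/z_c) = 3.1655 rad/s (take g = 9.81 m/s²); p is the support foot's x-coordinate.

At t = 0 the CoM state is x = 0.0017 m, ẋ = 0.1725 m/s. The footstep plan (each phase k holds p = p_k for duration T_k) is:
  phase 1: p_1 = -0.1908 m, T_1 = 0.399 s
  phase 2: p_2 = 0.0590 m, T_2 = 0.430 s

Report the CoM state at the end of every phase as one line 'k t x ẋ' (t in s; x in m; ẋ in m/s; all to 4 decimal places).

1 0.3990 0.2654 1.3206
2 0.8290 1.2482 3.9356

phase 1: p=-0.1908, T=0.399, ωT=1.263035, cosh=1.909465, sinh=1.626671; start (x,ẋ)=(0.001700, 0.172500) → end (x,ẋ)=(0.265415, 1.320609)
phase 2: p=0.0590, T=0.430, ωT=1.361165, cosh=2.078548, sinh=1.822187; start (x,ẋ)=(0.265415, 1.320609) → end (x,ẋ)=(1.248239, 3.935580)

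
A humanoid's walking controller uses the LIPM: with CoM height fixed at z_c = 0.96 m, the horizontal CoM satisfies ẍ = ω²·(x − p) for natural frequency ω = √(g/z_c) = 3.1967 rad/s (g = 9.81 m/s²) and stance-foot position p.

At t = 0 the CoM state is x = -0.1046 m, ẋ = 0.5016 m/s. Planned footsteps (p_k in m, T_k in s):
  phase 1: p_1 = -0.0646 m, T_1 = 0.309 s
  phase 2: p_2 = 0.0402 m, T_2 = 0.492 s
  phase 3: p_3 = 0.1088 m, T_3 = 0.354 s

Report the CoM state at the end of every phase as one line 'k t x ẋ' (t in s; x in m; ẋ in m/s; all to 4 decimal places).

1 0.3090 0.0557 0.6190
2 0.8010 0.5257 1.6703
3 1.1550 1.5483 4.7104

phase 1: p=-0.0646, T=0.309, ωT=0.987780, cosh=1.528835, sinh=1.156432; start (x,ẋ)=(-0.104600, 0.501600) → end (x,ẋ)=(0.055705, 0.618993)
phase 2: p=0.0402, T=0.492, ωT=1.572776, cosh=2.513740, sinh=2.306272; start (x,ẋ)=(0.055705, 0.618993) → end (x,ẋ)=(0.525749, 1.670294)
phase 3: p=0.1088, T=0.354, ωT=1.131632, cosh=1.711609, sinh=1.389103; start (x,ẋ)=(0.525749, 1.670294) → end (x,ẋ)=(1.548268, 4.710372)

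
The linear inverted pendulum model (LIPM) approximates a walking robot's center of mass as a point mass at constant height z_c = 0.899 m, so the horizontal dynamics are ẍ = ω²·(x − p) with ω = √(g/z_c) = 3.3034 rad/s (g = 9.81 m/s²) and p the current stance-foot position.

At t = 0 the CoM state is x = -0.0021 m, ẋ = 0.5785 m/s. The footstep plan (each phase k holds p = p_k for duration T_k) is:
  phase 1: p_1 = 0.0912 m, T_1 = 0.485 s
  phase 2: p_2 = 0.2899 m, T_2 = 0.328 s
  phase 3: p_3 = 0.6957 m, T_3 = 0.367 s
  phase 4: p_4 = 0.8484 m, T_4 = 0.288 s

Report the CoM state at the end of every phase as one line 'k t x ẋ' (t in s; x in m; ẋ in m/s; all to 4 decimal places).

phase 1: p=0.0912, T=0.485, ωT=1.602149, cosh=2.582576, sinh=2.381112; start (x,ẋ)=(-0.002100, 0.578500) → end (x,ẋ)=(0.267232, 0.760144)
phase 2: p=0.2899, T=0.328, ωT=1.083515, cosh=1.646726, sinh=1.308323; start (x,ẋ)=(0.267232, 0.760144) → end (x,ẋ)=(0.553630, 1.153781)
phase 3: p=0.6957, T=0.367, ωT=1.212348, cosh=1.829433, sinh=1.531935; start (x,ẋ)=(0.553630, 1.153781) → end (x,ẋ)=(0.970853, 1.391807)
phase 4: p=0.8484, T=0.288, ωT=0.951379, cosh=1.487743, sinh=1.101535; start (x,ẋ)=(0.970853, 1.391807) → end (x,ẋ)=(1.494683, 2.516233)

1 0.4850 0.2672 0.7601
2 0.8130 0.5536 1.1538
3 1.1800 0.9709 1.3918
4 1.4680 1.4947 2.5162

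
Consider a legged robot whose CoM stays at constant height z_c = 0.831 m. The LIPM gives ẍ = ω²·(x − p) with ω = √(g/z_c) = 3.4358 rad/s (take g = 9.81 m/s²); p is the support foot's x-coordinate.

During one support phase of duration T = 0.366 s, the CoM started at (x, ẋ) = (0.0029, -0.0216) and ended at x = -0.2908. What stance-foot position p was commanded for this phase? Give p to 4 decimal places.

ωT = 3.4358·0.366 = 1.257503; cosh(ωT) = 1.900496, sinh(ωT) = 1.616133
x(T) = p + (x₀−p)·cosh(ωT) + (ẋ₀/ω)·sinh(ωT) ⇒ p·(1 − cosh) = x(T) − x₀·cosh − (ẋ₀/ω)·sinh
numerator   = -0.2908 − (0.0029)·1.900496 − (-0.0216/3.4358)·1.616133 = -0.286151
denominator = 1 − 1.900496 = -0.900496
p = -0.286151 / -0.900496 = 0.3178

p = 0.3178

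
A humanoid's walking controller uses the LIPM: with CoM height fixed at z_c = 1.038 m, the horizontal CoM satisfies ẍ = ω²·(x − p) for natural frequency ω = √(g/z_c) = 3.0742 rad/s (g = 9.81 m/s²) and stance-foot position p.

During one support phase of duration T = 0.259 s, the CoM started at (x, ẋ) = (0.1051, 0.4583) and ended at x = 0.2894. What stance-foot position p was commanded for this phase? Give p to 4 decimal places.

p = -0.0525

ωT = 3.0742·0.259 = 0.796218; cosh(ωT) = 1.334086, sinh(ωT) = 0.883054
x(T) = p + (x₀−p)·cosh(ωT) + (ẋ₀/ω)·sinh(ωT) ⇒ p·(1 − cosh) = x(T) − x₀·cosh − (ẋ₀/ω)·sinh
numerator   = 0.2894 − (0.1051)·1.334086 − (0.4583/3.0742)·0.883054 = 0.017542
denominator = 1 − 1.334086 = -0.334086
p = 0.017542 / -0.334086 = -0.0525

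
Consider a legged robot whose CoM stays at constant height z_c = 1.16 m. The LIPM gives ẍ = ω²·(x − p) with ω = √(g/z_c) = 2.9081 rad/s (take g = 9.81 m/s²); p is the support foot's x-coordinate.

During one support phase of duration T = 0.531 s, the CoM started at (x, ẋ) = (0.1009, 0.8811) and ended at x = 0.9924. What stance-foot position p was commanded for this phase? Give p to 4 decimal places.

p = -0.0470

ωT = 2.9081·0.531 = 1.544201; cosh(ωT) = 2.448855, sinh(ωT) = 2.235373
x(T) = p + (x₀−p)·cosh(ωT) + (ẋ₀/ω)·sinh(ωT) ⇒ p·(1 − cosh) = x(T) − x₀·cosh − (ẋ₀/ω)·sinh
numerator   = 0.9924 − (0.1009)·2.448855 − (0.8811/2.9081)·2.235373 = 0.068034
denominator = 1 − 2.448855 = -1.448855
p = 0.068034 / -1.448855 = -0.0470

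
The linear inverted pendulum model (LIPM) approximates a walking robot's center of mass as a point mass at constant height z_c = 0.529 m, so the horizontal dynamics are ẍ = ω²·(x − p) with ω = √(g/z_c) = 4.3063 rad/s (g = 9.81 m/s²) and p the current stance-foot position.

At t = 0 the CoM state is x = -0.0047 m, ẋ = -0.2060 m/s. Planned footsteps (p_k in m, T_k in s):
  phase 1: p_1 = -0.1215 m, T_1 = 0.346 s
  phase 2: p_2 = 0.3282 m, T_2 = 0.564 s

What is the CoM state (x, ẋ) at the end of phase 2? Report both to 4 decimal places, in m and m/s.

phase 1: p=-0.1215, T=0.346, ωT=1.489980, cosh=2.331192, sinh=2.105814; start (x,ẋ)=(-0.004700, -0.206000) → end (x,ẋ)=(0.050048, 0.578948)
phase 2: p=0.3282, T=0.564, ωT=2.428753, cosh=5.716438, sinh=5.628291; start (x,ẋ)=(0.050048, 0.578948) → end (x,ẋ)=(-0.505161, -3.432089)

x = -0.5052, ẋ = -3.4321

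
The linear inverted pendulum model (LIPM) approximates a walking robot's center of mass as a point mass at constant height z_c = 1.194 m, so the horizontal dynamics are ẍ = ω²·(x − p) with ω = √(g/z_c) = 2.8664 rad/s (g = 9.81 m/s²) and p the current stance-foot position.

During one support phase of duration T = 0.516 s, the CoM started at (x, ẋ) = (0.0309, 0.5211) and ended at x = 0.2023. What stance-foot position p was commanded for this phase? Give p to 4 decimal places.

ωT = 2.8664·0.516 = 1.479062; cosh(ωT) = 2.308340, sinh(ωT) = 2.080489
x(T) = p + (x₀−p)·cosh(ωT) + (ẋ₀/ω)·sinh(ωT) ⇒ p·(1 − cosh) = x(T) − x₀·cosh − (ẋ₀/ω)·sinh
numerator   = 0.2023 − (0.0309)·2.308340 − (0.5211/2.8664)·2.080489 = -0.247252
denominator = 1 − 2.308340 = -1.308340
p = -0.247252 / -1.308340 = 0.1890

p = 0.1890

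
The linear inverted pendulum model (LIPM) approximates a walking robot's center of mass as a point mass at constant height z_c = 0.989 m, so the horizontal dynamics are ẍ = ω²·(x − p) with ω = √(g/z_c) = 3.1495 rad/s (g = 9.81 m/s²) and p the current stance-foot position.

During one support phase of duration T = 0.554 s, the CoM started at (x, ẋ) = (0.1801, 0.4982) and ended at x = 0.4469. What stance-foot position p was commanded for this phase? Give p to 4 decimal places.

p = 0.2684

ωT = 3.1495·0.554 = 1.744823; cosh(ωT) = 2.949782, sinh(ωT) = 2.775106
x(T) = p + (x₀−p)·cosh(ωT) + (ẋ₀/ω)·sinh(ωT) ⇒ p·(1 − cosh) = x(T) − x₀·cosh − (ẋ₀/ω)·sinh
numerator   = 0.4469 − (0.1801)·2.949782 − (0.4982/3.1495)·2.775106 = -0.523333
denominator = 1 − 2.949782 = -1.949782
p = -0.523333 / -1.949782 = 0.2684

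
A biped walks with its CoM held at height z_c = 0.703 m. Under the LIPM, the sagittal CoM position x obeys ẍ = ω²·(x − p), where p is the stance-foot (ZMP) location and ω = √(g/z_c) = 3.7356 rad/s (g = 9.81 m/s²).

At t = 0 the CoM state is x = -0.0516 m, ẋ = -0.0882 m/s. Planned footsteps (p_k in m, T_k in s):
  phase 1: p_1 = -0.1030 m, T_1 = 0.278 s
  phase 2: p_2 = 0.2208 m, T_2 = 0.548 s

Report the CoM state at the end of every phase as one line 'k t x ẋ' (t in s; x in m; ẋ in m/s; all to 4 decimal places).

phase 1: p=-0.1030, T=0.278, ωT=1.038497, cosh=1.589477, sinh=1.235490; start (x,ẋ)=(-0.051600, -0.088200) → end (x,ẋ)=(-0.050472, 0.097034)
phase 2: p=0.2208, T=0.548, ωT=2.047109, cosh=3.937291, sinh=3.808184; start (x,ẋ)=(-0.050472, 0.097034) → end (x,ẋ)=(-0.748356, -3.477017)

1 0.2780 -0.0505 0.0970
2 0.8260 -0.7484 -3.4770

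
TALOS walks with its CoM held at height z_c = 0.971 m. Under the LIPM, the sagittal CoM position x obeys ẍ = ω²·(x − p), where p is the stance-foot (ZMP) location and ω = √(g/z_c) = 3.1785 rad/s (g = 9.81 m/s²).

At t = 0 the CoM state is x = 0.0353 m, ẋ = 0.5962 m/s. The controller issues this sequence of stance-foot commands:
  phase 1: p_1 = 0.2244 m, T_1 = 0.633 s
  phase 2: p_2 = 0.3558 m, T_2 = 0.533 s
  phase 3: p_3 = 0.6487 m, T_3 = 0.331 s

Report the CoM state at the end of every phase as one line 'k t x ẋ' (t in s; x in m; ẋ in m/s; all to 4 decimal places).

phase 1: p=0.2244, T=0.633, ωT=2.011991, cosh=3.805955, sinh=3.672233; start (x,ẋ)=(0.035300, 0.596200) → end (x,ẋ)=(0.193505, 0.061899)
phase 2: p=0.3558, T=0.533, ωT=1.694141, cosh=2.812862, sinh=2.629105; start (x,ẋ)=(0.193505, 0.061899) → end (x,ẋ)=(-0.049514, -1.182125)
phase 3: p=0.6487, T=0.331, ωT=1.052084, cosh=1.606410, sinh=1.257201; start (x,ẋ)=(-0.049514, -1.182125) → end (x,ẋ)=(-0.940488, -4.689052)

1 0.6330 0.1935 0.0619
2 1.1660 -0.0495 -1.1821
3 1.4970 -0.9405 -4.6891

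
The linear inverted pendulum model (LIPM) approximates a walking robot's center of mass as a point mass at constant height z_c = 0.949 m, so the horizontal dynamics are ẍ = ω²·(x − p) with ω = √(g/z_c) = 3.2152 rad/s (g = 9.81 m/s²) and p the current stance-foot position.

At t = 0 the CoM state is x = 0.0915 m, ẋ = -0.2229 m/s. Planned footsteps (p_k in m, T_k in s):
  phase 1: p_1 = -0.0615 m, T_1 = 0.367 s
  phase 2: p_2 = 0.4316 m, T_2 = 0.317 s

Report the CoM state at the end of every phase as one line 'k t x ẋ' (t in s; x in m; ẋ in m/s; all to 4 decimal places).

1 0.3670 0.1088 0.3279
2 0.6840 0.0490 -0.7372

phase 1: p=-0.0615, T=0.367, ωT=1.179978, cosh=1.780795, sinh=1.473509; start (x,ẋ)=(0.091500, -0.222900) → end (x,ẋ)=(0.108808, 0.327918)
phase 2: p=0.4316, T=0.317, ωT=1.019218, cosh=1.565952, sinh=1.205076; start (x,ẋ)=(0.108808, 0.327918) → end (x,ẋ)=(0.049028, -0.737174)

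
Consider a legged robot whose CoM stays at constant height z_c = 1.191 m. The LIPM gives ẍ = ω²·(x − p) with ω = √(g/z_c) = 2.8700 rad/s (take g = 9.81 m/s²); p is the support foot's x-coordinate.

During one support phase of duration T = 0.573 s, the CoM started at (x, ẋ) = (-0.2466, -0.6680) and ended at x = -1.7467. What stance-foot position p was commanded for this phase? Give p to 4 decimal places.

ωT = 2.8700·0.573 = 1.644510; cosh(ωT) = 2.685789, sinh(ωT) = 2.492682
x(T) = p + (x₀−p)·cosh(ωT) + (ẋ₀/ω)·sinh(ωT) ⇒ p·(1 − cosh) = x(T) − x₀·cosh − (ẋ₀/ω)·sinh
numerator   = -1.7467 − (-0.2466)·2.685789 − (-0.6680/2.8700)·2.492682 = -0.504206
denominator = 1 − 2.685789 = -1.685789
p = -0.504206 / -1.685789 = 0.2991

p = 0.2991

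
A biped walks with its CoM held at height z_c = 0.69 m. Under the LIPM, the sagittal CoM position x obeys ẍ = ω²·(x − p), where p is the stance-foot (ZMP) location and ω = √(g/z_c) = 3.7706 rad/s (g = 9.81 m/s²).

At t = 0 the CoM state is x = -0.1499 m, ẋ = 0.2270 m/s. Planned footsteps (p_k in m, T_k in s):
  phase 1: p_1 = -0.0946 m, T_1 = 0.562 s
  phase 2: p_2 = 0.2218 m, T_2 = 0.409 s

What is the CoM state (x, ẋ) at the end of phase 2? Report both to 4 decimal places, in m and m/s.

phase 1: p=-0.0946, T=0.562, ωT=2.119077, cosh=4.221798, sinh=4.101655; start (x,ẋ)=(-0.149900, 0.227000) → end (x,ẋ)=(-0.081135, 0.103095)
phase 2: p=0.2218, T=0.409, ωT=1.542175, cosh=2.444332, sinh=2.230417; start (x,ẋ)=(-0.081135, 0.103095) → end (x,ẋ)=(-0.457690, -2.295688)

x = -0.4577, ẋ = -2.2957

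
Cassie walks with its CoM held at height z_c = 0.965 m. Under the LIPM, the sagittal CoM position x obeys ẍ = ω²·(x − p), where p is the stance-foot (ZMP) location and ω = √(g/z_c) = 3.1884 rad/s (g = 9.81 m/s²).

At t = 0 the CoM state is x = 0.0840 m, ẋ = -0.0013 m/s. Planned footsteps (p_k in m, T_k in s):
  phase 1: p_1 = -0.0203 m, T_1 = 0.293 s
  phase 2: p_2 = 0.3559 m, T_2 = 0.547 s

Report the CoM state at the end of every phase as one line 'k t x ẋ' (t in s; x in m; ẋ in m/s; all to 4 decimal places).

phase 1: p=-0.0203, T=0.293, ωT=0.934201, cosh=1.469040, sinh=1.076140; start (x,ẋ)=(0.084000, -0.001300) → end (x,ẋ)=(0.132482, 0.355961)
phase 2: p=0.3559, T=0.547, ωT=1.744055, cosh=2.947651, sinh=2.772841; start (x,ẋ)=(0.132482, 0.355961) → end (x,ẋ)=(0.006909, -0.925973)

1 0.2930 0.1325 0.3560
2 0.8400 0.0069 -0.9260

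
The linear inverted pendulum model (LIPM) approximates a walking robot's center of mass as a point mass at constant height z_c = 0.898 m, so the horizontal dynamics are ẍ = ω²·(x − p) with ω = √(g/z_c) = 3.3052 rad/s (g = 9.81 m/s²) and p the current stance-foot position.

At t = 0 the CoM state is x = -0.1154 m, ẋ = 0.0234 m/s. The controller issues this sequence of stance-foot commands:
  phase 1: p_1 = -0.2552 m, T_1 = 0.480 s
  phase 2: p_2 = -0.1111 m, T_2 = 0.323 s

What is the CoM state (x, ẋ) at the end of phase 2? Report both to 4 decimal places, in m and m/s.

phase 1: p=-0.2552, T=0.480, ωT=1.586496, cosh=2.545619, sinh=2.340977; start (x,ẋ)=(-0.115400, 0.023400) → end (x,ẋ)=(0.117251, 1.141256)
phase 2: p=-0.1111, T=0.323, ωT=1.067580, cosh=1.626086, sinh=1.282246; start (x,ẋ)=(0.117251, 1.141256) → end (x,ẋ)=(0.702966, 2.823550)

x = 0.7030, ẋ = 2.8235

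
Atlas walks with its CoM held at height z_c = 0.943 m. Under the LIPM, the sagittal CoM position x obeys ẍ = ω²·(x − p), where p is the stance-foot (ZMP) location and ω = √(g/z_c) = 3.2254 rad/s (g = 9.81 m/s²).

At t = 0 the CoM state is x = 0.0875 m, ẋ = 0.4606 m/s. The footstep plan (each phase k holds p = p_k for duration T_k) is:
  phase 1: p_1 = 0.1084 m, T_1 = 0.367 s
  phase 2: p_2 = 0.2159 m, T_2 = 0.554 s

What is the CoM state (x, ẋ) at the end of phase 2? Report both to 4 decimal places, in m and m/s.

phase 1: p=0.1084, T=0.367, ωT=1.183722, cosh=1.786323, sinh=1.480186; start (x,ẋ)=(0.087500, 0.460600) → end (x,ẋ)=(0.282442, 0.723000)
phase 2: p=0.2159, T=0.554, ωT=1.786872, cosh=3.069114, sinh=2.901631; start (x,ẋ)=(0.282442, 0.723000) → end (x,ẋ)=(1.070550, 2.841733)

x = 1.0706, ẋ = 2.8417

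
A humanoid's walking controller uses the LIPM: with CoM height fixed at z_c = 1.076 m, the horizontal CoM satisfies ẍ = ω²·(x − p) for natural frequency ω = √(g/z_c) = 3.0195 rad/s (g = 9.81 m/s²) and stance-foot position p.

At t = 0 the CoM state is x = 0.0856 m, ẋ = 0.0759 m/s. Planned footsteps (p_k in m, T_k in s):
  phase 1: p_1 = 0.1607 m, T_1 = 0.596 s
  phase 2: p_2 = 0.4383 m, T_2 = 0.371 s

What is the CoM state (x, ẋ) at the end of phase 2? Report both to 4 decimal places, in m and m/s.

phase 1: p=0.1607, T=0.596, ωT=1.799622, cosh=3.106361, sinh=2.941000; start (x,ẋ)=(0.085600, 0.075900) → end (x,ẋ)=(0.001339, -0.431141)
phase 2: p=0.4383, T=0.371, ωT=1.120235, cosh=1.695888, sinh=1.369685; start (x,ẋ)=(0.001339, -0.431141) → end (x,ẋ)=(-0.498308, -2.538335)

x = -0.4983, ẋ = -2.5383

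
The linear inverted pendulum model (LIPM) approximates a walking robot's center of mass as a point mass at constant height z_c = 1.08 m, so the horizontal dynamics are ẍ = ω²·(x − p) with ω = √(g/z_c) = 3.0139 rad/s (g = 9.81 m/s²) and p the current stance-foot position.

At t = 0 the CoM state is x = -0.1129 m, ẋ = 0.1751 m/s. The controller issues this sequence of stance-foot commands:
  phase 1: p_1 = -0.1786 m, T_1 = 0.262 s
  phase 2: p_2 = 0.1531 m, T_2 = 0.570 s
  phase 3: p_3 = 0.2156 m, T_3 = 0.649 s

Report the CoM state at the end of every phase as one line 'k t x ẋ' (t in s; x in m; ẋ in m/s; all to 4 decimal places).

phase 1: p=-0.1786, T=0.262, ωT=0.789642, cosh=1.328307, sinh=0.874300; start (x,ẋ)=(-0.112900, 0.175100) → end (x,ẋ)=(-0.040536, 0.405710)
phase 2: p=0.1531, T=0.570, ωT=1.717923, cosh=2.876190, sinh=2.696751; start (x,ẋ)=(-0.040536, 0.405710) → end (x,ẋ)=(-0.040815, -0.406922)
phase 3: p=0.2156, T=0.649, ωT=1.956021, cosh=3.606278, sinh=3.464858; start (x,ẋ)=(-0.040815, -0.406922) → end (x,ẋ)=(-1.176913, -4.145151)

1 0.2620 -0.0405 0.4057
2 0.8320 -0.0408 -0.4069
3 1.4810 -1.1769 -4.1452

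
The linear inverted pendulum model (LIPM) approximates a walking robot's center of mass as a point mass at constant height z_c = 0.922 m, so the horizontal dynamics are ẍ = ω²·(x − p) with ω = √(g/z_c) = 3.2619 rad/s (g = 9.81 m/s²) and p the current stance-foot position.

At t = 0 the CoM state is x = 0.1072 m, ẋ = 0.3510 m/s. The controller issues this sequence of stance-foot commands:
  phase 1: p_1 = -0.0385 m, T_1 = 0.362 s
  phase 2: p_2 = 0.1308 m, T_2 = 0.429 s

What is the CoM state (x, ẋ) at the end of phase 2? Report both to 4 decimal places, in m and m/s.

phase 1: p=-0.0385, T=0.362, ωT=1.180808, cosh=1.782017, sinh=1.474987; start (x,ẋ)=(0.107200, 0.351000) → end (x,ẋ)=(0.379857, 1.326489)
phase 2: p=0.1308, T=0.429, ωT=1.399355, cosh=2.149671, sinh=1.902915; start (x,ẋ)=(0.379857, 1.326489) → end (x,ẋ)=(1.440033, 4.397442)

x = 1.4400, ẋ = 4.3974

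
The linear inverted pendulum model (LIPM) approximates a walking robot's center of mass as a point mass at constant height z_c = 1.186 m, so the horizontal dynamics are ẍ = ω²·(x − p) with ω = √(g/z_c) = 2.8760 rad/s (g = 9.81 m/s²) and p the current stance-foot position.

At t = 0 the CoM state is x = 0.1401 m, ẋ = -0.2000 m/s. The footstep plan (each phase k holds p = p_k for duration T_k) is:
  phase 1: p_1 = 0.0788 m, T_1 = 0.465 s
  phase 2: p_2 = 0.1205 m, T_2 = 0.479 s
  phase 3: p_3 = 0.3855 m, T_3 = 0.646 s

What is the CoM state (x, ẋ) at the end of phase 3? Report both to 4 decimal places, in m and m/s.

x = -1.4136, ẋ = -5.0545

phase 1: p=0.0788, T=0.465, ωT=1.337340, cosh=2.035721, sinh=1.773178; start (x,ẋ)=(0.140100, -0.200000) → end (x,ẋ)=(0.080281, -0.094535)
phase 2: p=0.1205, T=0.479, ωT=1.377604, cosh=2.108786, sinh=1.856604; start (x,ẋ)=(0.080281, -0.094535) → end (x,ẋ)=(-0.025340, -0.414107)
phase 3: p=0.3855, T=0.646, ωT=1.857896, cosh=3.283118, sinh=3.127117; start (x,ẋ)=(-0.025340, -0.414107) → end (x,ẋ)=(-1.413601, -5.054490)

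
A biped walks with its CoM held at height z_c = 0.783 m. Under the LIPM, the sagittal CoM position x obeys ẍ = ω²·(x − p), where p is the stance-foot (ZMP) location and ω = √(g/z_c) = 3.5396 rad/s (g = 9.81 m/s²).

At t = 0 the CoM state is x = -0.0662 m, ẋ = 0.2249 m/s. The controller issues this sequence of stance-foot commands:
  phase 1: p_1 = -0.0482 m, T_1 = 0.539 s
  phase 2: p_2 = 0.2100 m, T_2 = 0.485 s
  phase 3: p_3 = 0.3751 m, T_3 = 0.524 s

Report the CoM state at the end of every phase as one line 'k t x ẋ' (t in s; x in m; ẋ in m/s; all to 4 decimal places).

1 0.5390 0.0992 0.5645
2 1.0240 0.3211 0.5653
3 1.5480 0.6963 1.2552

phase 1: p=-0.0482, T=0.539, ωT=1.907844, cosh=3.443474, sinh=3.295074; start (x,ẋ)=(-0.066200, 0.224900) → end (x,ẋ)=(0.099181, 0.564499)
phase 2: p=0.2100, T=0.485, ωT=1.716706, cosh=2.872910, sinh=2.693253; start (x,ẋ)=(0.099181, 0.564499) → end (x,ẋ)=(0.321149, 0.565310)
phase 3: p=0.3751, T=0.524, ωT=1.854750, cosh=3.273298, sinh=3.116806; start (x,ẋ)=(0.321149, 0.565310) → end (x,ẋ)=(0.696287, 1.255224)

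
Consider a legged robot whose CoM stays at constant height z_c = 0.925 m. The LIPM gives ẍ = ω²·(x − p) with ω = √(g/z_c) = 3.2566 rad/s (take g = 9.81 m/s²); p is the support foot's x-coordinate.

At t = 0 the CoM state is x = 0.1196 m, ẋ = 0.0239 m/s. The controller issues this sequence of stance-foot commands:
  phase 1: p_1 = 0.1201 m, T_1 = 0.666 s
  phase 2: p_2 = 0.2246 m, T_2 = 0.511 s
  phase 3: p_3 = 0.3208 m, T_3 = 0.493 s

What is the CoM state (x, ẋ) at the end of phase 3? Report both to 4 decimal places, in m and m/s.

phase 1: p=0.1201, T=0.666, ωT=2.168896, cosh=4.431460, sinh=4.317156; start (x,ẋ)=(0.119600, 0.023900) → end (x,ẋ)=(0.149568, 0.098882)
phase 2: p=0.2246, T=0.511, ωT=1.664123, cosh=2.735197, sinh=2.545840; start (x,ẋ)=(0.149568, 0.098882) → end (x,ẋ)=(0.096673, -0.351615)
phase 3: p=0.3208, T=0.493, ωT=1.605504, cosh=2.590578, sinh=2.389790; start (x,ẋ)=(0.096673, -0.351615) → end (x,ẋ)=(-0.517845, -2.655176)

x = -0.5178, ẋ = -2.6552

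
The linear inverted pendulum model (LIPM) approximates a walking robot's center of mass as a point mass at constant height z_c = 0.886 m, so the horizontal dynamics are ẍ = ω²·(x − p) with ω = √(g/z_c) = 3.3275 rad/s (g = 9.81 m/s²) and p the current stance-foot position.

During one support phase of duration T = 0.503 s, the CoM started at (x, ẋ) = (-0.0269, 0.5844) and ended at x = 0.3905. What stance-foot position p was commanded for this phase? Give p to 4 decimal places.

p = -0.0074

ωT = 3.3275·0.503 = 1.673733; cosh(ωT) = 2.759789, sinh(ωT) = 2.572243
x(T) = p + (x₀−p)·cosh(ωT) + (ẋ₀/ω)·sinh(ωT) ⇒ p·(1 − cosh) = x(T) − x₀·cosh − (ẋ₀/ω)·sinh
numerator   = 0.3905 − (-0.0269)·2.759789 − (0.5844/3.3275)·2.572243 = 0.012982
denominator = 1 − 2.759789 = -1.759789
p = 0.012982 / -1.759789 = -0.0074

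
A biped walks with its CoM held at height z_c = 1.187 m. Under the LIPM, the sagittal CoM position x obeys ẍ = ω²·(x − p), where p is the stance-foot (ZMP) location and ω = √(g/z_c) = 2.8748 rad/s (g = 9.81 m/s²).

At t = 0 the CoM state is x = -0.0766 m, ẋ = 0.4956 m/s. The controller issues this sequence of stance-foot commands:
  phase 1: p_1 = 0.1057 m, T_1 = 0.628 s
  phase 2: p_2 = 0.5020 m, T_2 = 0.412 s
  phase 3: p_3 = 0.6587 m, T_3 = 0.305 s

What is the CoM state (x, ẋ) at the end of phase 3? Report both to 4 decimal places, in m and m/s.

phase 1: p=0.1057, T=0.628, ωT=1.805374, cosh=3.123331, sinh=2.958918; start (x,ẋ)=(-0.076600, 0.495600) → end (x,ẋ)=(0.046418, -0.002775)
phase 2: p=0.5020, T=0.412, ωT=1.184418, cosh=1.787353, sinh=1.481429; start (x,ẋ)=(0.046418, -0.002775) → end (x,ẋ)=(-0.313716, -1.945197)
phase 3: p=0.6587, T=0.305, ωT=0.876814, cosh=1.409669, sinh=0.993562; start (x,ẋ)=(-0.313716, -1.945197) → end (x,ẋ)=(-1.384365, -5.519587)

x = -1.3844, ẋ = -5.5196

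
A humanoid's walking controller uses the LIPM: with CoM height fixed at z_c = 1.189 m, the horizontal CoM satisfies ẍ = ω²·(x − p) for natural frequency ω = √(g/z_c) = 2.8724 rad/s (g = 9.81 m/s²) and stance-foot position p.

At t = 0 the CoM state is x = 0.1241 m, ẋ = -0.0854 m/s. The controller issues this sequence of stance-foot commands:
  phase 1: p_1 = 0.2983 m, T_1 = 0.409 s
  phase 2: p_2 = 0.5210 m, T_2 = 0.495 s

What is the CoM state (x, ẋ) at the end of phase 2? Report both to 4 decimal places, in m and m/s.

x = -1.3410, ẋ = -5.1632

phase 1: p=0.2983, T=0.409, ωT=1.174812, cosh=1.773205, sinh=1.464328; start (x,ẋ)=(0.124100, -0.085400) → end (x,ẋ)=(-0.054129, -0.884141)
phase 2: p=0.5210, T=0.495, ωT=1.421838, cosh=2.193001, sinh=1.951731; start (x,ẋ)=(-0.054129, -0.884141) → end (x,ẋ)=(-1.341011, -5.163179)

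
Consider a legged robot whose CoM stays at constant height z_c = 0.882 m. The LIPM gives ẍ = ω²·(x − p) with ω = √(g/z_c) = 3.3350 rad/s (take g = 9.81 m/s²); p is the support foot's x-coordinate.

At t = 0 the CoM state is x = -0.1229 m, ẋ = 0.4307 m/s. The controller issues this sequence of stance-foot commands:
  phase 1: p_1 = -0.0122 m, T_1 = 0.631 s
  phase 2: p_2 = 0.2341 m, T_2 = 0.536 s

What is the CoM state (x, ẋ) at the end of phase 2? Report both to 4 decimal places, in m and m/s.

x = -0.0728, ẋ = -0.8697

phase 1: p=-0.0122, T=0.631, ωT=2.104385, cosh=4.161989, sinh=4.040068; start (x,ẋ)=(-0.122900, 0.430700) → end (x,ẋ)=(0.048824, 0.301038)
phase 2: p=0.2341, T=0.536, ωT=1.787560, cosh=3.071112, sinh=2.903744; start (x,ẋ)=(0.048824, 0.301038) → end (x,ẋ)=(-0.072793, -0.869687)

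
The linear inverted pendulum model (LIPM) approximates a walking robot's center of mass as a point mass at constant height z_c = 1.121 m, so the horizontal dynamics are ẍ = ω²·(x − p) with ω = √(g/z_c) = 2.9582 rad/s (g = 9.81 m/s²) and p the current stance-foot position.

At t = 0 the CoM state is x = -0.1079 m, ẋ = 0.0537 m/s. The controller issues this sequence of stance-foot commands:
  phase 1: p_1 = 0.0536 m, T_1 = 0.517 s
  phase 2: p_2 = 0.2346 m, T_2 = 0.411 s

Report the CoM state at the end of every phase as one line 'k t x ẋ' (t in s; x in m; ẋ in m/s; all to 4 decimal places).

phase 1: p=0.0536, T=0.517, ωT=1.529389, cosh=2.416013, sinh=2.199345; start (x,ẋ)=(-0.107900, 0.053700) → end (x,ẋ)=(-0.296662, -0.920996)
phase 2: p=0.2346, T=0.411, ωT=1.215820, cosh=1.834763, sinh=1.538296; start (x,ẋ)=(-0.296662, -0.920996) → end (x,ẋ)=(-1.219067, -4.107361)

1 0.5170 -0.2967 -0.9210
2 0.9280 -1.2191 -4.1074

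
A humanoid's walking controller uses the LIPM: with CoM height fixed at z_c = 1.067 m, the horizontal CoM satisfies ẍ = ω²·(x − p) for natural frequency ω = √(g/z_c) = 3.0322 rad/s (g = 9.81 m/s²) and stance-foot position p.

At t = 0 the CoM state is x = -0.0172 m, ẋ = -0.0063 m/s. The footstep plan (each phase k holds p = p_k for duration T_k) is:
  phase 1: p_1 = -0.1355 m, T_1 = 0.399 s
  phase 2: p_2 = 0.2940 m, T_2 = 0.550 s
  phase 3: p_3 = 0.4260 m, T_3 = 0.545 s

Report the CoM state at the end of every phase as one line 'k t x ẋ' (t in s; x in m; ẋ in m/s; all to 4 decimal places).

1 0.3990 0.0773 0.5364
2 0.9490 0.1514 -0.2073
3 1.4940 -0.4890 -2.6547

phase 1: p=-0.1355, T=0.399, ωT=1.209848, cosh=1.825608, sinh=1.527366; start (x,ẋ)=(-0.017200, -0.006300) → end (x,ẋ)=(0.077296, 0.536379)
phase 2: p=0.2940, T=0.550, ωT=1.667710, cosh=2.744348, sinh=2.555669; start (x,ẋ)=(0.077296, 0.536379) → end (x,ẋ)=(0.151372, -0.207293)
phase 3: p=0.4260, T=0.545, ωT=1.652549, cosh=2.705915, sinh=2.514354; start (x,ẋ)=(0.151372, -0.207293) → end (x,ẋ)=(-0.489010, -2.654686)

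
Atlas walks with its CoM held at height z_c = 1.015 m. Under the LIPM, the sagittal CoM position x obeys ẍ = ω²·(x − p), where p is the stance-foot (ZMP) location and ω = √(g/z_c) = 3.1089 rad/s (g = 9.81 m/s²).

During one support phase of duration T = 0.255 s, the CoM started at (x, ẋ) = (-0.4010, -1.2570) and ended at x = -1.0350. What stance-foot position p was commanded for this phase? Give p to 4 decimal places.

p = 0.4412

ωT = 3.1089·0.255 = 0.792770; cosh(ωT) = 1.331048, sinh(ωT) = 0.878459
x(T) = p + (x₀−p)·cosh(ωT) + (ẋ₀/ω)·sinh(ωT) ⇒ p·(1 − cosh) = x(T) − x₀·cosh − (ẋ₀/ω)·sinh
numerator   = -1.0350 − (-0.4010)·1.331048 − (-1.2570/3.1089)·0.878459 = -0.146068
denominator = 1 − 1.331048 = -0.331048
p = -0.146068 / -0.331048 = 0.4412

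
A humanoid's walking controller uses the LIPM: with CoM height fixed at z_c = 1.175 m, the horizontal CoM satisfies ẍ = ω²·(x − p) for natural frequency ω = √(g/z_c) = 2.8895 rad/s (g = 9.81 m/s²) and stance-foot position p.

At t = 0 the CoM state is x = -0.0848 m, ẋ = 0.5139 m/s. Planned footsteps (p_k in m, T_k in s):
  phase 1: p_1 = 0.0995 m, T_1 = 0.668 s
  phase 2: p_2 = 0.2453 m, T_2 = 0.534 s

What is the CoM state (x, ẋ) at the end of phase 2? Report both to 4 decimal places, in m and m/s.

phase 1: p=0.0995, T=0.668, ωT=1.930186, cosh=3.517957, sinh=3.372835; start (x,ẋ)=(-0.084800, 0.513900) → end (x,ẋ)=(0.051002, 0.011726)
phase 2: p=0.2453, T=0.534, ωT=1.542993, cosh=2.446156, sinh=2.232416; start (x,ẋ)=(0.051002, 0.011726) → end (x,ẋ)=(-0.220924, -1.224648)

x = -0.2209, ẋ = -1.2246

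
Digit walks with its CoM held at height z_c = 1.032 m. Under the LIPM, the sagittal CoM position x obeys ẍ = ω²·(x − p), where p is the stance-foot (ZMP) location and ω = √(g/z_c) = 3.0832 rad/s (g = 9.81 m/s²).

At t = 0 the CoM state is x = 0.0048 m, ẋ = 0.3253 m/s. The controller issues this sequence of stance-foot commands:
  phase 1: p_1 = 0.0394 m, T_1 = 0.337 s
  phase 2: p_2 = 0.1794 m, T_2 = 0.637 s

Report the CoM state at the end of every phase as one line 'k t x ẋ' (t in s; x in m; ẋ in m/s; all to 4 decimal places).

phase 1: p=0.0394, T=0.337, ωT=1.039038, cosh=1.590146, sinh=1.236352; start (x,ẋ)=(0.004800, 0.325300) → end (x,ẋ)=(0.114825, 0.385382)
phase 2: p=0.1794, T=0.637, ωT=1.963998, cosh=3.634033, sinh=3.493737; start (x,ẋ)=(0.114825, 0.385382) → end (x,ẋ)=(0.381429, 0.704897)

1 0.3370 0.1148 0.3854
2 0.9740 0.3814 0.7049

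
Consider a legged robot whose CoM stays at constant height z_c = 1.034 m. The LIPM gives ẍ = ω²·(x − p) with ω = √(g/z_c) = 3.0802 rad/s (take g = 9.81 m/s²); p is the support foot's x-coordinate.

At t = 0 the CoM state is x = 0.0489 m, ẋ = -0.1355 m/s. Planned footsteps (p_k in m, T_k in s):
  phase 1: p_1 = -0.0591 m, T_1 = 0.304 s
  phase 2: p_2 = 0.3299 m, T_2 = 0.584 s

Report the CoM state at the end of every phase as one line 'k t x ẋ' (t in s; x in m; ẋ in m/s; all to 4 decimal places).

1 0.3040 0.0523 0.1597
2 0.8880 -0.3794 -2.0167

phase 1: p=-0.0591, T=0.304, ωT=0.936381, cosh=1.471389, sinh=1.079344; start (x,ẋ)=(0.048900, -0.135500) → end (x,ẋ)=(0.052329, 0.159683)
phase 2: p=0.3299, T=0.584, ωT=1.798837, cosh=3.104053, sinh=2.938562; start (x,ẋ)=(0.052329, 0.159683) → end (x,ẋ)=(-0.379355, -2.016730)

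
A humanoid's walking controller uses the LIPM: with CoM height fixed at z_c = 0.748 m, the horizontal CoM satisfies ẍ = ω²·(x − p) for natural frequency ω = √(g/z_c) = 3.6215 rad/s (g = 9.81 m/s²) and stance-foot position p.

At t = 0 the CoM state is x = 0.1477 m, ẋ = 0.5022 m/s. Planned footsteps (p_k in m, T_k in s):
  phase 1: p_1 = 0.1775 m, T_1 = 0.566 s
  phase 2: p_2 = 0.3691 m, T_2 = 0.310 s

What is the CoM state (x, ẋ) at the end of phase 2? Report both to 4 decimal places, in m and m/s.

phase 1: p=0.1775, T=0.566, ωT=2.049769, cosh=3.947436, sinh=3.818671; start (x,ẋ)=(0.147700, 0.502200) → end (x,ẋ)=(0.589408, 1.570289)
phase 2: p=0.3691, T=0.310, ωT=1.122665, cosh=1.699222, sinh=1.373811; start (x,ẋ)=(0.589408, 1.570289) → end (x,ẋ)=(1.339140, 3.764360)

x = 1.3391, ẋ = 3.7644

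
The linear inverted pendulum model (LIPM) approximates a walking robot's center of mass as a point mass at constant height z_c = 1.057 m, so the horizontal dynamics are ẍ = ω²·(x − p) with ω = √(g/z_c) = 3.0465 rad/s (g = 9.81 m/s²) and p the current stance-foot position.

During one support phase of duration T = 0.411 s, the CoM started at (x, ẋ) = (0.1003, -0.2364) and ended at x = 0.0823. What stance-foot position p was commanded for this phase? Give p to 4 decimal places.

p = -0.0192

ωT = 3.0465·0.411 = 1.252111; cosh(ωT) = 1.891811, sinh(ωT) = 1.605910
x(T) = p + (x₀−p)·cosh(ωT) + (ẋ₀/ω)·sinh(ωT) ⇒ p·(1 − cosh) = x(T) − x₀·cosh − (ẋ₀/ω)·sinh
numerator   = 0.0823 − (0.1003)·1.891811 − (-0.2364/3.0465)·1.605910 = 0.017166
denominator = 1 − 1.891811 = -0.891811
p = 0.017166 / -0.891811 = -0.0192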